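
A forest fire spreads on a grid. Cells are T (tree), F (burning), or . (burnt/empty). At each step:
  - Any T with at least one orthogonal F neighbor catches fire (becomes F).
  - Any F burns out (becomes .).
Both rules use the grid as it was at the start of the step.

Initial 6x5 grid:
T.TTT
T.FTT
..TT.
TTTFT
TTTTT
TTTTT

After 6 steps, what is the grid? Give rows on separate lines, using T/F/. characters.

Step 1: 7 trees catch fire, 2 burn out
  T.FTT
  T..FT
  ..FF.
  TTF.F
  TTTFT
  TTTTT
Step 2: 6 trees catch fire, 7 burn out
  T..FT
  T...F
  .....
  TF...
  TTF.F
  TTTFT
Step 3: 5 trees catch fire, 6 burn out
  T...F
  T....
  .....
  F....
  TF...
  TTF.F
Step 4: 2 trees catch fire, 5 burn out
  T....
  T....
  .....
  .....
  F....
  TF...
Step 5: 1 trees catch fire, 2 burn out
  T....
  T....
  .....
  .....
  .....
  F....
Step 6: 0 trees catch fire, 1 burn out
  T....
  T....
  .....
  .....
  .....
  .....

T....
T....
.....
.....
.....
.....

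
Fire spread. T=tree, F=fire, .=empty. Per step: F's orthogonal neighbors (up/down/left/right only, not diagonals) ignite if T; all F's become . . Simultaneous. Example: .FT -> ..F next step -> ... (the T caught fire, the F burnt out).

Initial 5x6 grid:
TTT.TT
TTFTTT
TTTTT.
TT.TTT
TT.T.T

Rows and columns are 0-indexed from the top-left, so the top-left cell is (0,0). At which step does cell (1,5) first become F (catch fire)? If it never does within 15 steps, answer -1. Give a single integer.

Step 1: cell (1,5)='T' (+4 fires, +1 burnt)
Step 2: cell (1,5)='T' (+5 fires, +4 burnt)
Step 3: cell (1,5)='F' (+7 fires, +5 burnt)
  -> target ignites at step 3
Step 4: cell (1,5)='.' (+5 fires, +7 burnt)
Step 5: cell (1,5)='.' (+2 fires, +5 burnt)
Step 6: cell (1,5)='.' (+1 fires, +2 burnt)
Step 7: cell (1,5)='.' (+0 fires, +1 burnt)
  fire out at step 7

3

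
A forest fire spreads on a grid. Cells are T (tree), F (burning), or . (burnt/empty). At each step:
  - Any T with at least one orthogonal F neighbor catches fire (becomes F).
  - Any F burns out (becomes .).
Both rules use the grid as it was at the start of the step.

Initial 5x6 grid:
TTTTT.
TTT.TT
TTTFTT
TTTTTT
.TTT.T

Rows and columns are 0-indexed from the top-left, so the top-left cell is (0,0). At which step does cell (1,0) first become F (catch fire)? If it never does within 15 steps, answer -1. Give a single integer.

Step 1: cell (1,0)='T' (+3 fires, +1 burnt)
Step 2: cell (1,0)='T' (+7 fires, +3 burnt)
Step 3: cell (1,0)='T' (+8 fires, +7 burnt)
Step 4: cell (1,0)='F' (+6 fires, +8 burnt)
  -> target ignites at step 4
Step 5: cell (1,0)='.' (+1 fires, +6 burnt)
Step 6: cell (1,0)='.' (+0 fires, +1 burnt)
  fire out at step 6

4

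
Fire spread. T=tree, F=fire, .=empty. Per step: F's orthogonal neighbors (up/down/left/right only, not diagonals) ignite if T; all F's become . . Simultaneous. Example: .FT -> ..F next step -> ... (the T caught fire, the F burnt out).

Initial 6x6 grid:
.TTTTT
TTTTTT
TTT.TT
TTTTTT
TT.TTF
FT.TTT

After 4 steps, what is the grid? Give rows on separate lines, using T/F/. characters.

Step 1: 5 trees catch fire, 2 burn out
  .TTTTT
  TTTTTT
  TTT.TT
  TTTTTF
  FT.TF.
  .F.TTF
Step 2: 6 trees catch fire, 5 burn out
  .TTTTT
  TTTTTT
  TTT.TF
  FTTTF.
  .F.F..
  ...TF.
Step 3: 6 trees catch fire, 6 burn out
  .TTTTT
  TTTTTF
  FTT.F.
  .FTF..
  ......
  ...F..
Step 4: 5 trees catch fire, 6 burn out
  .TTTTF
  FTTTF.
  .FT...
  ..F...
  ......
  ......

.TTTTF
FTTTF.
.FT...
..F...
......
......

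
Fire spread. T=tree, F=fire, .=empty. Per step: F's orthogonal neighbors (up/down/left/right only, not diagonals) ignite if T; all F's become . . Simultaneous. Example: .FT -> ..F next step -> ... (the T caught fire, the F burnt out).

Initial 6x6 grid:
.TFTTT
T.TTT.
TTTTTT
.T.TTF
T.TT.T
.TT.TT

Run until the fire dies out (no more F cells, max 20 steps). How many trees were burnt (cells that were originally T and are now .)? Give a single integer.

Answer: 24

Derivation:
Step 1: +6 fires, +2 burnt (F count now 6)
Step 2: +6 fires, +6 burnt (F count now 6)
Step 3: +6 fires, +6 burnt (F count now 6)
Step 4: +3 fires, +6 burnt (F count now 3)
Step 5: +2 fires, +3 burnt (F count now 2)
Step 6: +1 fires, +2 burnt (F count now 1)
Step 7: +0 fires, +1 burnt (F count now 0)
Fire out after step 7
Initially T: 25, now '.': 35
Total burnt (originally-T cells now '.'): 24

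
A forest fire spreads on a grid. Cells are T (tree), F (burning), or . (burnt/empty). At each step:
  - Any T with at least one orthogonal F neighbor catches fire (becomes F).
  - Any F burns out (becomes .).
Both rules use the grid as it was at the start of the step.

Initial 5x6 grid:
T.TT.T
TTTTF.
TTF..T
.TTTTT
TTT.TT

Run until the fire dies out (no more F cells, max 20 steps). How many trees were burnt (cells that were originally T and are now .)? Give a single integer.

Step 1: +4 fires, +2 burnt (F count now 4)
Step 2: +7 fires, +4 burnt (F count now 7)
Step 3: +3 fires, +7 burnt (F count now 3)
Step 4: +4 fires, +3 burnt (F count now 4)
Step 5: +2 fires, +4 burnt (F count now 2)
Step 6: +0 fires, +2 burnt (F count now 0)
Fire out after step 6
Initially T: 21, now '.': 29
Total burnt (originally-T cells now '.'): 20

Answer: 20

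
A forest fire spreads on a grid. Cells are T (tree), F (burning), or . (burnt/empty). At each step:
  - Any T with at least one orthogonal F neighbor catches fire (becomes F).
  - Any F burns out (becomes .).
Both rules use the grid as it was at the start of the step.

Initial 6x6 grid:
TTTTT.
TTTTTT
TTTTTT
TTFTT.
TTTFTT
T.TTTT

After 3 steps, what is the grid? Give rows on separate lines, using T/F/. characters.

Step 1: 6 trees catch fire, 2 burn out
  TTTTT.
  TTTTTT
  TTFTTT
  TF.FT.
  TTF.FT
  T.TFTT
Step 2: 9 trees catch fire, 6 burn out
  TTTTT.
  TTFTTT
  TF.FTT
  F...F.
  TF...F
  T.F.FT
Step 3: 7 trees catch fire, 9 burn out
  TTFTT.
  TF.FTT
  F...FT
  ......
  F.....
  T....F

TTFTT.
TF.FTT
F...FT
......
F.....
T....F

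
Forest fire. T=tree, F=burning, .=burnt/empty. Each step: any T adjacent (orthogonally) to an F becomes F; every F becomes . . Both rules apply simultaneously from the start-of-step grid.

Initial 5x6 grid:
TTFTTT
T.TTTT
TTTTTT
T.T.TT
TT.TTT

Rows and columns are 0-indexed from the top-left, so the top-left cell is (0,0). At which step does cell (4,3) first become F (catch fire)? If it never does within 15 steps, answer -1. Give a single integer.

Step 1: cell (4,3)='T' (+3 fires, +1 burnt)
Step 2: cell (4,3)='T' (+4 fires, +3 burnt)
Step 3: cell (4,3)='T' (+6 fires, +4 burnt)
Step 4: cell (4,3)='T' (+3 fires, +6 burnt)
Step 5: cell (4,3)='T' (+3 fires, +3 burnt)
Step 6: cell (4,3)='T' (+3 fires, +3 burnt)
Step 7: cell (4,3)='F' (+3 fires, +3 burnt)
  -> target ignites at step 7
Step 8: cell (4,3)='.' (+0 fires, +3 burnt)
  fire out at step 8

7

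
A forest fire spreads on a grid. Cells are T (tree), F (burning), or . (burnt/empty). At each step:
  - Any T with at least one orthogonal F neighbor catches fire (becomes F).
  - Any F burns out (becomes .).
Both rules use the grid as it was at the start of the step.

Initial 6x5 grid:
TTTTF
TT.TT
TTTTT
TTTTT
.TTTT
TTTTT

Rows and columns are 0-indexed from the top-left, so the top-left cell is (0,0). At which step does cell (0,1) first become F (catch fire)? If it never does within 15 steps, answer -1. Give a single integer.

Step 1: cell (0,1)='T' (+2 fires, +1 burnt)
Step 2: cell (0,1)='T' (+3 fires, +2 burnt)
Step 3: cell (0,1)='F' (+3 fires, +3 burnt)
  -> target ignites at step 3
Step 4: cell (0,1)='.' (+5 fires, +3 burnt)
Step 5: cell (0,1)='.' (+5 fires, +5 burnt)
Step 6: cell (0,1)='.' (+4 fires, +5 burnt)
Step 7: cell (0,1)='.' (+3 fires, +4 burnt)
Step 8: cell (0,1)='.' (+1 fires, +3 burnt)
Step 9: cell (0,1)='.' (+1 fires, +1 burnt)
Step 10: cell (0,1)='.' (+0 fires, +1 burnt)
  fire out at step 10

3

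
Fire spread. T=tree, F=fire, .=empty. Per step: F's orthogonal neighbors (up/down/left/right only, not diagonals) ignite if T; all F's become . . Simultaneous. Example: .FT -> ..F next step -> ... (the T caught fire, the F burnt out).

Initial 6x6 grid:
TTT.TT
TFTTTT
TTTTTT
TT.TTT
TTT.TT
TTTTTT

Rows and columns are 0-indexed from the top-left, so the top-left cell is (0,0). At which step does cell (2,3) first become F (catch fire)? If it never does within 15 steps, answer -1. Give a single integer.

Step 1: cell (2,3)='T' (+4 fires, +1 burnt)
Step 2: cell (2,3)='T' (+6 fires, +4 burnt)
Step 3: cell (2,3)='F' (+4 fires, +6 burnt)
  -> target ignites at step 3
Step 4: cell (2,3)='.' (+7 fires, +4 burnt)
Step 5: cell (2,3)='.' (+5 fires, +7 burnt)
Step 6: cell (2,3)='.' (+3 fires, +5 burnt)
Step 7: cell (2,3)='.' (+2 fires, +3 burnt)
Step 8: cell (2,3)='.' (+1 fires, +2 burnt)
Step 9: cell (2,3)='.' (+0 fires, +1 burnt)
  fire out at step 9

3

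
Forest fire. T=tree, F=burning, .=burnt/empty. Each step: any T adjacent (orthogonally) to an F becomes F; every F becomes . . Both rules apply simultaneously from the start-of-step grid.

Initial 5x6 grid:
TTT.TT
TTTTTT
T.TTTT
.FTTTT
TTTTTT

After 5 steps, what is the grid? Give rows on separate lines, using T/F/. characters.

Step 1: 2 trees catch fire, 1 burn out
  TTT.TT
  TTTTTT
  T.TTTT
  ..FTTT
  TFTTTT
Step 2: 4 trees catch fire, 2 burn out
  TTT.TT
  TTTTTT
  T.FTTT
  ...FTT
  F.FTTT
Step 3: 4 trees catch fire, 4 burn out
  TTT.TT
  TTFTTT
  T..FTT
  ....FT
  ...FTT
Step 4: 6 trees catch fire, 4 burn out
  TTF.TT
  TF.FTT
  T...FT
  .....F
  ....FT
Step 5: 5 trees catch fire, 6 burn out
  TF..TT
  F...FT
  T....F
  ......
  .....F

TF..TT
F...FT
T....F
......
.....F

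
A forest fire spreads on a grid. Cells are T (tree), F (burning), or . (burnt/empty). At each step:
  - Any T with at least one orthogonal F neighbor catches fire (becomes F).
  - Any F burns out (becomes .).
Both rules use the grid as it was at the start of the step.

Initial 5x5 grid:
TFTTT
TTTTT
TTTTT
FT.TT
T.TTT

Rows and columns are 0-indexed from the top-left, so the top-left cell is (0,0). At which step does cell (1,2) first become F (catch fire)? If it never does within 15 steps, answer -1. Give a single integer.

Step 1: cell (1,2)='T' (+6 fires, +2 burnt)
Step 2: cell (1,2)='F' (+4 fires, +6 burnt)
  -> target ignites at step 2
Step 3: cell (1,2)='.' (+3 fires, +4 burnt)
Step 4: cell (1,2)='.' (+2 fires, +3 burnt)
Step 5: cell (1,2)='.' (+2 fires, +2 burnt)
Step 6: cell (1,2)='.' (+2 fires, +2 burnt)
Step 7: cell (1,2)='.' (+2 fires, +2 burnt)
Step 8: cell (1,2)='.' (+0 fires, +2 burnt)
  fire out at step 8

2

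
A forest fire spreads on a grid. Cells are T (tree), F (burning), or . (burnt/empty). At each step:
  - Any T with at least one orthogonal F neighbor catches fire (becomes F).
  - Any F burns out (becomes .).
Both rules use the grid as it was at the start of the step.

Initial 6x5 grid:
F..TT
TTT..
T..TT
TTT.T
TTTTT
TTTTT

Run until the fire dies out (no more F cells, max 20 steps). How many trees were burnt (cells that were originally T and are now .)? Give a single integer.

Step 1: +1 fires, +1 burnt (F count now 1)
Step 2: +2 fires, +1 burnt (F count now 2)
Step 3: +2 fires, +2 burnt (F count now 2)
Step 4: +2 fires, +2 burnt (F count now 2)
Step 5: +3 fires, +2 burnt (F count now 3)
Step 6: +2 fires, +3 burnt (F count now 2)
Step 7: +2 fires, +2 burnt (F count now 2)
Step 8: +2 fires, +2 burnt (F count now 2)
Step 9: +2 fires, +2 burnt (F count now 2)
Step 10: +1 fires, +2 burnt (F count now 1)
Step 11: +1 fires, +1 burnt (F count now 1)
Step 12: +0 fires, +1 burnt (F count now 0)
Fire out after step 12
Initially T: 22, now '.': 28
Total burnt (originally-T cells now '.'): 20

Answer: 20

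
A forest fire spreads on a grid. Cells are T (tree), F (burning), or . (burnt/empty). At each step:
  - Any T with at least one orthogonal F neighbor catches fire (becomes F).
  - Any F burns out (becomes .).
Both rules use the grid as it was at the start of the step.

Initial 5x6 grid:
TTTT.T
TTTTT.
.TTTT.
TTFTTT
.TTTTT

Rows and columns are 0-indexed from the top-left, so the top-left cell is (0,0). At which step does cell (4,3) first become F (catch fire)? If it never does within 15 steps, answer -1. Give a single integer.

Step 1: cell (4,3)='T' (+4 fires, +1 burnt)
Step 2: cell (4,3)='F' (+7 fires, +4 burnt)
  -> target ignites at step 2
Step 3: cell (4,3)='.' (+6 fires, +7 burnt)
Step 4: cell (4,3)='.' (+5 fires, +6 burnt)
Step 5: cell (4,3)='.' (+1 fires, +5 burnt)
Step 6: cell (4,3)='.' (+0 fires, +1 burnt)
  fire out at step 6

2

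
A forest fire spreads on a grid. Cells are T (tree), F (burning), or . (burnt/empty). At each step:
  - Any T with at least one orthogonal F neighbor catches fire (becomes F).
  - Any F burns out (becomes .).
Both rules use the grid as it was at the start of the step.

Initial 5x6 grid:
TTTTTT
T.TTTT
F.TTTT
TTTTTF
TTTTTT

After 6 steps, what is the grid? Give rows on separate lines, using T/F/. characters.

Step 1: 5 trees catch fire, 2 burn out
  TTTTTT
  F.TTTT
  ..TTTF
  FTTTF.
  TTTTTF
Step 2: 7 trees catch fire, 5 burn out
  FTTTTT
  ..TTTF
  ..TTF.
  .FTF..
  FTTTF.
Step 3: 7 trees catch fire, 7 burn out
  .FTTTF
  ..TTF.
  ..TF..
  ..F...
  .FTF..
Step 4: 5 trees catch fire, 7 burn out
  ..FTF.
  ..TF..
  ..F...
  ......
  ..F...
Step 5: 2 trees catch fire, 5 burn out
  ...F..
  ..F...
  ......
  ......
  ......
Step 6: 0 trees catch fire, 2 burn out
  ......
  ......
  ......
  ......
  ......

......
......
......
......
......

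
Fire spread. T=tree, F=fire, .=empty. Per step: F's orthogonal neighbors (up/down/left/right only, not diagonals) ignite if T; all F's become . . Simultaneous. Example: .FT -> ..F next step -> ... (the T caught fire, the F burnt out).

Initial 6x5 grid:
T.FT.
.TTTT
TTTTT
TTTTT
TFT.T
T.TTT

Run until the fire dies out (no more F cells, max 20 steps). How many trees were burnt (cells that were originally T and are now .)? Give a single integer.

Answer: 22

Derivation:
Step 1: +5 fires, +2 burnt (F count now 5)
Step 2: +8 fires, +5 burnt (F count now 8)
Step 3: +5 fires, +8 burnt (F count now 5)
Step 4: +3 fires, +5 burnt (F count now 3)
Step 5: +1 fires, +3 burnt (F count now 1)
Step 6: +0 fires, +1 burnt (F count now 0)
Fire out after step 6
Initially T: 23, now '.': 29
Total burnt (originally-T cells now '.'): 22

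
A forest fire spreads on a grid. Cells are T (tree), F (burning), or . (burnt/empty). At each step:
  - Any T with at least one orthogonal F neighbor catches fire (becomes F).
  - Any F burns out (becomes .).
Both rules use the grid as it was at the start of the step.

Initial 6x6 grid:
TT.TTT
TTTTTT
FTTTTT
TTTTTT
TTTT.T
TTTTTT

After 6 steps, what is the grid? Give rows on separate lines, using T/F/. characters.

Step 1: 3 trees catch fire, 1 burn out
  TT.TTT
  FTTTTT
  .FTTTT
  FTTTTT
  TTTT.T
  TTTTTT
Step 2: 5 trees catch fire, 3 burn out
  FT.TTT
  .FTTTT
  ..FTTT
  .FTTTT
  FTTT.T
  TTTTTT
Step 3: 6 trees catch fire, 5 burn out
  .F.TTT
  ..FTTT
  ...FTT
  ..FTTT
  .FTT.T
  FTTTTT
Step 4: 5 trees catch fire, 6 burn out
  ...TTT
  ...FTT
  ....FT
  ...FTT
  ..FT.T
  .FTTTT
Step 5: 6 trees catch fire, 5 burn out
  ...FTT
  ....FT
  .....F
  ....FT
  ...F.T
  ..FTTT
Step 6: 4 trees catch fire, 6 burn out
  ....FT
  .....F
  ......
  .....F
  .....T
  ...FTT

....FT
.....F
......
.....F
.....T
...FTT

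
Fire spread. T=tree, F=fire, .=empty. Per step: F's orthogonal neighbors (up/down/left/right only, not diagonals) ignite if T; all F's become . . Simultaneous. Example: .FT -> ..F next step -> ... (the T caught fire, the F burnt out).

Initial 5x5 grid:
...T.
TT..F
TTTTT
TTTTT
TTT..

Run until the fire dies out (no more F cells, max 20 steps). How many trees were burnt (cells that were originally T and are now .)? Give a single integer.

Answer: 15

Derivation:
Step 1: +1 fires, +1 burnt (F count now 1)
Step 2: +2 fires, +1 burnt (F count now 2)
Step 3: +2 fires, +2 burnt (F count now 2)
Step 4: +2 fires, +2 burnt (F count now 2)
Step 5: +4 fires, +2 burnt (F count now 4)
Step 6: +3 fires, +4 burnt (F count now 3)
Step 7: +1 fires, +3 burnt (F count now 1)
Step 8: +0 fires, +1 burnt (F count now 0)
Fire out after step 8
Initially T: 16, now '.': 24
Total burnt (originally-T cells now '.'): 15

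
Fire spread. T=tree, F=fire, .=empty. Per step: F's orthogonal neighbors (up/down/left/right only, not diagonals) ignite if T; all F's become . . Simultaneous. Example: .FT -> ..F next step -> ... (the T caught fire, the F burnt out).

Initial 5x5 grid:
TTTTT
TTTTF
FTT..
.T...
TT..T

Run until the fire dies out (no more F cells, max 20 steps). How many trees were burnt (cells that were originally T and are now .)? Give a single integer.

Step 1: +4 fires, +2 burnt (F count now 4)
Step 2: +6 fires, +4 burnt (F count now 6)
Step 3: +3 fires, +6 burnt (F count now 3)
Step 4: +1 fires, +3 burnt (F count now 1)
Step 5: +0 fires, +1 burnt (F count now 0)
Fire out after step 5
Initially T: 15, now '.': 24
Total burnt (originally-T cells now '.'): 14

Answer: 14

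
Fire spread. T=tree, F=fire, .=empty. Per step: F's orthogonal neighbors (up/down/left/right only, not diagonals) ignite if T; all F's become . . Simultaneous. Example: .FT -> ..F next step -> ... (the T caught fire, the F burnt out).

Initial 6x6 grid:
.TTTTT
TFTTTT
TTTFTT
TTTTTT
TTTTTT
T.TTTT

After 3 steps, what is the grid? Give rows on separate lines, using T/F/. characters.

Step 1: 8 trees catch fire, 2 burn out
  .FTTTT
  F.FFTT
  TFF.FT
  TTTFTT
  TTTTTT
  T.TTTT
Step 2: 9 trees catch fire, 8 burn out
  ..FFTT
  ....FT
  F....F
  TFF.FT
  TTTFTT
  T.TTTT
Step 3: 8 trees catch fire, 9 burn out
  ....FT
  .....F
  ......
  F....F
  TFF.FT
  T.TFTT

....FT
.....F
......
F....F
TFF.FT
T.TFTT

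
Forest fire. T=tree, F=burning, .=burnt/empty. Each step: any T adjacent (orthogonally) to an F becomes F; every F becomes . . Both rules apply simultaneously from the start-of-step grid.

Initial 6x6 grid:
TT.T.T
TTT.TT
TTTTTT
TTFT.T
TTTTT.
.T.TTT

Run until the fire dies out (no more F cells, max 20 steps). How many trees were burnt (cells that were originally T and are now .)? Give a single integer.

Answer: 27

Derivation:
Step 1: +4 fires, +1 burnt (F count now 4)
Step 2: +6 fires, +4 burnt (F count now 6)
Step 3: +7 fires, +6 burnt (F count now 7)
Step 4: +5 fires, +7 burnt (F count now 5)
Step 5: +4 fires, +5 burnt (F count now 4)
Step 6: +1 fires, +4 burnt (F count now 1)
Step 7: +0 fires, +1 burnt (F count now 0)
Fire out after step 7
Initially T: 28, now '.': 35
Total burnt (originally-T cells now '.'): 27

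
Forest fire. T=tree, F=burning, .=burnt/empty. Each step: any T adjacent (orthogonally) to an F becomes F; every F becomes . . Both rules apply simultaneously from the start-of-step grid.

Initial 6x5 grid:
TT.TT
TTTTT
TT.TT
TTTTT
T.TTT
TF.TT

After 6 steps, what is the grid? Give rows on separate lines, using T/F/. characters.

Step 1: 1 trees catch fire, 1 burn out
  TT.TT
  TTTTT
  TT.TT
  TTTTT
  T.TTT
  F..TT
Step 2: 1 trees catch fire, 1 burn out
  TT.TT
  TTTTT
  TT.TT
  TTTTT
  F.TTT
  ...TT
Step 3: 1 trees catch fire, 1 burn out
  TT.TT
  TTTTT
  TT.TT
  FTTTT
  ..TTT
  ...TT
Step 4: 2 trees catch fire, 1 burn out
  TT.TT
  TTTTT
  FT.TT
  .FTTT
  ..TTT
  ...TT
Step 5: 3 trees catch fire, 2 burn out
  TT.TT
  FTTTT
  .F.TT
  ..FTT
  ..TTT
  ...TT
Step 6: 4 trees catch fire, 3 burn out
  FT.TT
  .FTTT
  ...TT
  ...FT
  ..FTT
  ...TT

FT.TT
.FTTT
...TT
...FT
..FTT
...TT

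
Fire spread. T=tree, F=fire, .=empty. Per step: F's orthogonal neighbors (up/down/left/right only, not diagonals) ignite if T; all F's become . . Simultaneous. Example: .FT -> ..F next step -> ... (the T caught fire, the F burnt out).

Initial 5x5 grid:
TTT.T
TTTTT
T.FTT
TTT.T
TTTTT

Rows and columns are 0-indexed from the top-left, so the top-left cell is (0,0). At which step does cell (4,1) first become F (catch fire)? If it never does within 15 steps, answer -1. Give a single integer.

Step 1: cell (4,1)='T' (+3 fires, +1 burnt)
Step 2: cell (4,1)='T' (+6 fires, +3 burnt)
Step 3: cell (4,1)='F' (+7 fires, +6 burnt)
  -> target ignites at step 3
Step 4: cell (4,1)='.' (+5 fires, +7 burnt)
Step 5: cell (4,1)='.' (+0 fires, +5 burnt)
  fire out at step 5

3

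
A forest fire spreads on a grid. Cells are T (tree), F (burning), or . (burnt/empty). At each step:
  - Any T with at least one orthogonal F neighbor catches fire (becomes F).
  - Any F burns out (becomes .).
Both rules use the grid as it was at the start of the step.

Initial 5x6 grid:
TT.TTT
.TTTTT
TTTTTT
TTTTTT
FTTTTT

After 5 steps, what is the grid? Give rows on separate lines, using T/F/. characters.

Step 1: 2 trees catch fire, 1 burn out
  TT.TTT
  .TTTTT
  TTTTTT
  FTTTTT
  .FTTTT
Step 2: 3 trees catch fire, 2 burn out
  TT.TTT
  .TTTTT
  FTTTTT
  .FTTTT
  ..FTTT
Step 3: 3 trees catch fire, 3 burn out
  TT.TTT
  .TTTTT
  .FTTTT
  ..FTTT
  ...FTT
Step 4: 4 trees catch fire, 3 burn out
  TT.TTT
  .FTTTT
  ..FTTT
  ...FTT
  ....FT
Step 5: 5 trees catch fire, 4 burn out
  TF.TTT
  ..FTTT
  ...FTT
  ....FT
  .....F

TF.TTT
..FTTT
...FTT
....FT
.....F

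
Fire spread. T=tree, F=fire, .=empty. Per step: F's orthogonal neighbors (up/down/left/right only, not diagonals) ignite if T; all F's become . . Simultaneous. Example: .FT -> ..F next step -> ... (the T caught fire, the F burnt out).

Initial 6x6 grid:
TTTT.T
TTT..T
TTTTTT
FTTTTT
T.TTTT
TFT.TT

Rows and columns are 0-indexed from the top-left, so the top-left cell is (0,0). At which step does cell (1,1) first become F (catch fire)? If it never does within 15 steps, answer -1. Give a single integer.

Step 1: cell (1,1)='T' (+5 fires, +2 burnt)
Step 2: cell (1,1)='T' (+4 fires, +5 burnt)
Step 3: cell (1,1)='F' (+5 fires, +4 burnt)
  -> target ignites at step 3
Step 4: cell (1,1)='.' (+5 fires, +5 burnt)
Step 5: cell (1,1)='.' (+5 fires, +5 burnt)
Step 6: cell (1,1)='.' (+3 fires, +5 burnt)
Step 7: cell (1,1)='.' (+1 fires, +3 burnt)
Step 8: cell (1,1)='.' (+1 fires, +1 burnt)
Step 9: cell (1,1)='.' (+0 fires, +1 burnt)
  fire out at step 9

3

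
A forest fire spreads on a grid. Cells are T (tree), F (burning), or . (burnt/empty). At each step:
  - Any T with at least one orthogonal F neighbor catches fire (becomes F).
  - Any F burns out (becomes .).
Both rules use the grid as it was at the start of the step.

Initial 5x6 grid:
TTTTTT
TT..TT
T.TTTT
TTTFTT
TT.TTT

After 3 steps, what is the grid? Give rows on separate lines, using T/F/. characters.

Step 1: 4 trees catch fire, 1 burn out
  TTTTTT
  TT..TT
  T.TFTT
  TTF.FT
  TT.FTT
Step 2: 5 trees catch fire, 4 burn out
  TTTTTT
  TT..TT
  T.F.FT
  TF...F
  TT..FT
Step 3: 5 trees catch fire, 5 burn out
  TTTTTT
  TT..FT
  T....F
  F.....
  TF...F

TTTTTT
TT..FT
T....F
F.....
TF...F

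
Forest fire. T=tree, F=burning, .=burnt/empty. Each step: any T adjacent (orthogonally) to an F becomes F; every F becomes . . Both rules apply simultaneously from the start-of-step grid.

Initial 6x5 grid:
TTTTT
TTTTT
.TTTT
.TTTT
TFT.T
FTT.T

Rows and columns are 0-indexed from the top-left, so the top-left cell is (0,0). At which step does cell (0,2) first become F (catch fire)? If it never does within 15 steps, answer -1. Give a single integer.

Step 1: cell (0,2)='T' (+4 fires, +2 burnt)
Step 2: cell (0,2)='T' (+3 fires, +4 burnt)
Step 3: cell (0,2)='T' (+3 fires, +3 burnt)
Step 4: cell (0,2)='T' (+5 fires, +3 burnt)
Step 5: cell (0,2)='F' (+5 fires, +5 burnt)
  -> target ignites at step 5
Step 6: cell (0,2)='.' (+3 fires, +5 burnt)
Step 7: cell (0,2)='.' (+1 fires, +3 burnt)
Step 8: cell (0,2)='.' (+0 fires, +1 burnt)
  fire out at step 8

5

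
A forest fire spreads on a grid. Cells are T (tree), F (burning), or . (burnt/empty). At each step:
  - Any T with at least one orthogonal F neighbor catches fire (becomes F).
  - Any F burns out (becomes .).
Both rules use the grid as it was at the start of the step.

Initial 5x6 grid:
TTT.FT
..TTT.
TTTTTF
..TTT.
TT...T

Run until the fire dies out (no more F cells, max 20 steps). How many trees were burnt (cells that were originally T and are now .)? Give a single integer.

Answer: 15

Derivation:
Step 1: +3 fires, +2 burnt (F count now 3)
Step 2: +3 fires, +3 burnt (F count now 3)
Step 3: +3 fires, +3 burnt (F count now 3)
Step 4: +3 fires, +3 burnt (F count now 3)
Step 5: +2 fires, +3 burnt (F count now 2)
Step 6: +1 fires, +2 burnt (F count now 1)
Step 7: +0 fires, +1 burnt (F count now 0)
Fire out after step 7
Initially T: 18, now '.': 27
Total burnt (originally-T cells now '.'): 15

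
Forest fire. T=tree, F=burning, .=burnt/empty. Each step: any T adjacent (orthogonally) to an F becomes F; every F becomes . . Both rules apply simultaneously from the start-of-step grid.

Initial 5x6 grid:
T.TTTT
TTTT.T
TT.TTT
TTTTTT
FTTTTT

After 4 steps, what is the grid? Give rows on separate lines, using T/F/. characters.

Step 1: 2 trees catch fire, 1 burn out
  T.TTTT
  TTTT.T
  TT.TTT
  FTTTTT
  .FTTTT
Step 2: 3 trees catch fire, 2 burn out
  T.TTTT
  TTTT.T
  FT.TTT
  .FTTTT
  ..FTTT
Step 3: 4 trees catch fire, 3 burn out
  T.TTTT
  FTTT.T
  .F.TTT
  ..FTTT
  ...FTT
Step 4: 4 trees catch fire, 4 burn out
  F.TTTT
  .FTT.T
  ...TTT
  ...FTT
  ....FT

F.TTTT
.FTT.T
...TTT
...FTT
....FT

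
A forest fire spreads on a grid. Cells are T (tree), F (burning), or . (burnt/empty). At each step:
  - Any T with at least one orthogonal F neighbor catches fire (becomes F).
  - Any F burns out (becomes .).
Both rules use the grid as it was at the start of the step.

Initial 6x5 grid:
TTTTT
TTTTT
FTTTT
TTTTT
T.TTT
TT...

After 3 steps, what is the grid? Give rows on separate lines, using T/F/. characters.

Step 1: 3 trees catch fire, 1 burn out
  TTTTT
  FTTTT
  .FTTT
  FTTTT
  T.TTT
  TT...
Step 2: 5 trees catch fire, 3 burn out
  FTTTT
  .FTTT
  ..FTT
  .FTTT
  F.TTT
  TT...
Step 3: 5 trees catch fire, 5 burn out
  .FTTT
  ..FTT
  ...FT
  ..FTT
  ..TTT
  FT...

.FTTT
..FTT
...FT
..FTT
..TTT
FT...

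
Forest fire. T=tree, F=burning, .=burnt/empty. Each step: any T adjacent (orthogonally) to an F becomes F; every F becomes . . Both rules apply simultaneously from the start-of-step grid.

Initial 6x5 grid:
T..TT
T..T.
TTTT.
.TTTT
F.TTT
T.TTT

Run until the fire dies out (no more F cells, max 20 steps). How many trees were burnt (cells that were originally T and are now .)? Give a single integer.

Step 1: +1 fires, +1 burnt (F count now 1)
Step 2: +0 fires, +1 burnt (F count now 0)
Fire out after step 2
Initially T: 20, now '.': 11
Total burnt (originally-T cells now '.'): 1

Answer: 1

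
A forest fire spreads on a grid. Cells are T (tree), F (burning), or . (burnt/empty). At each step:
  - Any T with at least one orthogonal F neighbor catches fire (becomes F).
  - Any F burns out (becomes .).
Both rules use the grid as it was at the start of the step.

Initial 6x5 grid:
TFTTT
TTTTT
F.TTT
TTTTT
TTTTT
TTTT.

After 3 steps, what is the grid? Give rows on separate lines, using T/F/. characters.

Step 1: 5 trees catch fire, 2 burn out
  F.FTT
  FFTTT
  ..TTT
  FTTTT
  TTTTT
  TTTT.
Step 2: 4 trees catch fire, 5 burn out
  ...FT
  ..FTT
  ..TTT
  .FTTT
  FTTTT
  TTTT.
Step 3: 6 trees catch fire, 4 burn out
  ....F
  ...FT
  ..FTT
  ..FTT
  .FTTT
  FTTT.

....F
...FT
..FTT
..FTT
.FTTT
FTTT.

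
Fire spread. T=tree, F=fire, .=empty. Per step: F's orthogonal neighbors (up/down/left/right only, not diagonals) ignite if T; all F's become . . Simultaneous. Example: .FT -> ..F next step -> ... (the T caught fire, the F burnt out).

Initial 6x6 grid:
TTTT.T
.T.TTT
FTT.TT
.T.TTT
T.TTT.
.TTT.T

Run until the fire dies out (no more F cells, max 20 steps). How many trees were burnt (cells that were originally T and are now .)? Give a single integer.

Answer: 23

Derivation:
Step 1: +1 fires, +1 burnt (F count now 1)
Step 2: +3 fires, +1 burnt (F count now 3)
Step 3: +1 fires, +3 burnt (F count now 1)
Step 4: +2 fires, +1 burnt (F count now 2)
Step 5: +1 fires, +2 burnt (F count now 1)
Step 6: +1 fires, +1 burnt (F count now 1)
Step 7: +1 fires, +1 burnt (F count now 1)
Step 8: +2 fires, +1 burnt (F count now 2)
Step 9: +3 fires, +2 burnt (F count now 3)
Step 10: +3 fires, +3 burnt (F count now 3)
Step 11: +1 fires, +3 burnt (F count now 1)
Step 12: +2 fires, +1 burnt (F count now 2)
Step 13: +1 fires, +2 burnt (F count now 1)
Step 14: +1 fires, +1 burnt (F count now 1)
Step 15: +0 fires, +1 burnt (F count now 0)
Fire out after step 15
Initially T: 25, now '.': 34
Total burnt (originally-T cells now '.'): 23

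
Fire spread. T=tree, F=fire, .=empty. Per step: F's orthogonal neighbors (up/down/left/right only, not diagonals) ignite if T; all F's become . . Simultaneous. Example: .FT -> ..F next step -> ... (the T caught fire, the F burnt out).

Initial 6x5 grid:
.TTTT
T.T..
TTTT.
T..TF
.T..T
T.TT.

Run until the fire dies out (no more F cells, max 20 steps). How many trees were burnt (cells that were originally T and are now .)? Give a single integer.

Answer: 13

Derivation:
Step 1: +2 fires, +1 burnt (F count now 2)
Step 2: +1 fires, +2 burnt (F count now 1)
Step 3: +1 fires, +1 burnt (F count now 1)
Step 4: +2 fires, +1 burnt (F count now 2)
Step 5: +2 fires, +2 burnt (F count now 2)
Step 6: +4 fires, +2 burnt (F count now 4)
Step 7: +1 fires, +4 burnt (F count now 1)
Step 8: +0 fires, +1 burnt (F count now 0)
Fire out after step 8
Initially T: 17, now '.': 26
Total burnt (originally-T cells now '.'): 13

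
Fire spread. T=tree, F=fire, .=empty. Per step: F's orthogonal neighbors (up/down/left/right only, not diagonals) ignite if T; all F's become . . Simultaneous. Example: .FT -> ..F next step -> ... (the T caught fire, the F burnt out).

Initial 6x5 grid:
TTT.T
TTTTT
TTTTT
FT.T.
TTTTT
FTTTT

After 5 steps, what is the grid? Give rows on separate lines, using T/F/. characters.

Step 1: 4 trees catch fire, 2 burn out
  TTT.T
  TTTTT
  FTTTT
  .F.T.
  FTTTT
  .FTTT
Step 2: 4 trees catch fire, 4 burn out
  TTT.T
  FTTTT
  .FTTT
  ...T.
  .FTTT
  ..FTT
Step 3: 5 trees catch fire, 4 burn out
  FTT.T
  .FTTT
  ..FTT
  ...T.
  ..FTT
  ...FT
Step 4: 5 trees catch fire, 5 burn out
  .FT.T
  ..FTT
  ...FT
  ...T.
  ...FT
  ....F
Step 5: 5 trees catch fire, 5 burn out
  ..F.T
  ...FT
  ....F
  ...F.
  ....F
  .....

..F.T
...FT
....F
...F.
....F
.....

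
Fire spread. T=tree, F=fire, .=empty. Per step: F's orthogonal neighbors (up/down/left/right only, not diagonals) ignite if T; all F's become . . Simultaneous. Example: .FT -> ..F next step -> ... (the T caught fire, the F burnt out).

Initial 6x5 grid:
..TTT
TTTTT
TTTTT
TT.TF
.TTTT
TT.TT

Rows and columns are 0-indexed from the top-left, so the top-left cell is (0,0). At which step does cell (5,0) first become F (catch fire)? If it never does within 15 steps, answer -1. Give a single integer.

Step 1: cell (5,0)='T' (+3 fires, +1 burnt)
Step 2: cell (5,0)='T' (+4 fires, +3 burnt)
Step 3: cell (5,0)='T' (+5 fires, +4 burnt)
Step 4: cell (5,0)='T' (+4 fires, +5 burnt)
Step 5: cell (5,0)='T' (+5 fires, +4 burnt)
Step 6: cell (5,0)='F' (+3 fires, +5 burnt)
  -> target ignites at step 6
Step 7: cell (5,0)='.' (+0 fires, +3 burnt)
  fire out at step 7

6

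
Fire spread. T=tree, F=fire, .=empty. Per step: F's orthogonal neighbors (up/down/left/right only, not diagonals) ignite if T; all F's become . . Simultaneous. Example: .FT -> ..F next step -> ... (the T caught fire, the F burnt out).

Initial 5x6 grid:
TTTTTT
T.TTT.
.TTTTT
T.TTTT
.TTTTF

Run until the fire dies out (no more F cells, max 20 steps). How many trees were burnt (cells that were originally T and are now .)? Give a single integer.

Answer: 23

Derivation:
Step 1: +2 fires, +1 burnt (F count now 2)
Step 2: +3 fires, +2 burnt (F count now 3)
Step 3: +3 fires, +3 burnt (F count now 3)
Step 4: +4 fires, +3 burnt (F count now 4)
Step 5: +3 fires, +4 burnt (F count now 3)
Step 6: +4 fires, +3 burnt (F count now 4)
Step 7: +1 fires, +4 burnt (F count now 1)
Step 8: +1 fires, +1 burnt (F count now 1)
Step 9: +1 fires, +1 burnt (F count now 1)
Step 10: +1 fires, +1 burnt (F count now 1)
Step 11: +0 fires, +1 burnt (F count now 0)
Fire out after step 11
Initially T: 24, now '.': 29
Total burnt (originally-T cells now '.'): 23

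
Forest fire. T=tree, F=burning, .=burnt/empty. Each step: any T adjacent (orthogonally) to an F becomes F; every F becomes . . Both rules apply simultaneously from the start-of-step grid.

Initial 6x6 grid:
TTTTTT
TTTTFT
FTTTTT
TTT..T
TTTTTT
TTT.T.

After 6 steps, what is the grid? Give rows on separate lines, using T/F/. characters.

Step 1: 7 trees catch fire, 2 burn out
  TTTTFT
  FTTF.F
  .FTTFT
  FTT..T
  TTTTTT
  TTT.T.
Step 2: 10 trees catch fire, 7 burn out
  FTTF.F
  .FF...
  ..FF.F
  .FT..T
  FTTTTT
  TTT.T.
Step 3: 6 trees catch fire, 10 burn out
  .FF...
  ......
  ......
  ..F..F
  .FTTTT
  FTT.T.
Step 4: 3 trees catch fire, 6 burn out
  ......
  ......
  ......
  ......
  ..FTTF
  .FT.T.
Step 5: 3 trees catch fire, 3 burn out
  ......
  ......
  ......
  ......
  ...FF.
  ..F.T.
Step 6: 1 trees catch fire, 3 burn out
  ......
  ......
  ......
  ......
  ......
  ....F.

......
......
......
......
......
....F.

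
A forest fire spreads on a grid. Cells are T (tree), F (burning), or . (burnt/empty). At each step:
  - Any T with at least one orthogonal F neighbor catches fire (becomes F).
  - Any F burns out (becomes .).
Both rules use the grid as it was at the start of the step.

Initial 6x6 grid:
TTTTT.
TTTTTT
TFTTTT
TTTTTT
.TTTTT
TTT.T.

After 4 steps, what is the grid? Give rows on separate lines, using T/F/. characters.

Step 1: 4 trees catch fire, 1 burn out
  TTTTT.
  TFTTTT
  F.FTTT
  TFTTTT
  .TTTTT
  TTT.T.
Step 2: 7 trees catch fire, 4 burn out
  TFTTT.
  F.FTTT
  ...FTT
  F.FTTT
  .FTTTT
  TTT.T.
Step 3: 7 trees catch fire, 7 burn out
  F.FTT.
  ...FTT
  ....FT
  ...FTT
  ..FTTT
  TFT.T.
Step 4: 7 trees catch fire, 7 burn out
  ...FT.
  ....FT
  .....F
  ....FT
  ...FTT
  F.F.T.

...FT.
....FT
.....F
....FT
...FTT
F.F.T.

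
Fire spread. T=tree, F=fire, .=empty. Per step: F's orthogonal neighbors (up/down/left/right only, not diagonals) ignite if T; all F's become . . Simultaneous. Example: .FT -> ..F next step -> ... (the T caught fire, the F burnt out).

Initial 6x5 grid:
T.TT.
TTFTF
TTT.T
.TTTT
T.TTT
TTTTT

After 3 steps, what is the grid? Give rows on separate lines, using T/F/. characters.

Step 1: 5 trees catch fire, 2 burn out
  T.FT.
  TF.F.
  TTF.F
  .TTTT
  T.TTT
  TTTTT
Step 2: 5 trees catch fire, 5 burn out
  T..F.
  F....
  TF...
  .TFTF
  T.TTT
  TTTTT
Step 3: 6 trees catch fire, 5 burn out
  F....
  .....
  F....
  .F.F.
  T.FTF
  TTTTT

F....
.....
F....
.F.F.
T.FTF
TTTTT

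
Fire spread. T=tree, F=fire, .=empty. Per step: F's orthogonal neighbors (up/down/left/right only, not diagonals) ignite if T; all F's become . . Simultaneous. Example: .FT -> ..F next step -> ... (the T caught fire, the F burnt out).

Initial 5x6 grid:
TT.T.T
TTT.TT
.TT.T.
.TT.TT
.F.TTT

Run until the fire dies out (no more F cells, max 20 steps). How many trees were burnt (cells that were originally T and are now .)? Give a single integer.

Step 1: +1 fires, +1 burnt (F count now 1)
Step 2: +2 fires, +1 burnt (F count now 2)
Step 3: +2 fires, +2 burnt (F count now 2)
Step 4: +3 fires, +2 burnt (F count now 3)
Step 5: +1 fires, +3 burnt (F count now 1)
Step 6: +0 fires, +1 burnt (F count now 0)
Fire out after step 6
Initially T: 19, now '.': 20
Total burnt (originally-T cells now '.'): 9

Answer: 9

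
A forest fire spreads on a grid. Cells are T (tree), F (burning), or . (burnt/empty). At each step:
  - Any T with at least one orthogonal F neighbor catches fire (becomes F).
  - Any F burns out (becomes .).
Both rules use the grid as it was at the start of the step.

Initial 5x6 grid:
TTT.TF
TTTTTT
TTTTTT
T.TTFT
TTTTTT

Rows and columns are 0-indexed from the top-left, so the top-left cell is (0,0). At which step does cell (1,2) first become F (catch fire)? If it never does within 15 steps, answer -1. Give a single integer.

Step 1: cell (1,2)='T' (+6 fires, +2 burnt)
Step 2: cell (1,2)='T' (+6 fires, +6 burnt)
Step 3: cell (1,2)='T' (+3 fires, +6 burnt)
Step 4: cell (1,2)='F' (+3 fires, +3 burnt)
  -> target ignites at step 4
Step 5: cell (1,2)='.' (+4 fires, +3 burnt)
Step 6: cell (1,2)='.' (+3 fires, +4 burnt)
Step 7: cell (1,2)='.' (+1 fires, +3 burnt)
Step 8: cell (1,2)='.' (+0 fires, +1 burnt)
  fire out at step 8

4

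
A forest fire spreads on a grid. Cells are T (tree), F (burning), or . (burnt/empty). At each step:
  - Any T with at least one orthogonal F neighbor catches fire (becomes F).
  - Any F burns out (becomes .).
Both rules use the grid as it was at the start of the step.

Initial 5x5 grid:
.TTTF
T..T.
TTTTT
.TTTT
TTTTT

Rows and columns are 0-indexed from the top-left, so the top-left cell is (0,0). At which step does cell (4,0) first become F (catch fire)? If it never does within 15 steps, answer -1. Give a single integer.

Step 1: cell (4,0)='T' (+1 fires, +1 burnt)
Step 2: cell (4,0)='T' (+2 fires, +1 burnt)
Step 3: cell (4,0)='T' (+2 fires, +2 burnt)
Step 4: cell (4,0)='T' (+3 fires, +2 burnt)
Step 5: cell (4,0)='T' (+4 fires, +3 burnt)
Step 6: cell (4,0)='T' (+4 fires, +4 burnt)
Step 7: cell (4,0)='T' (+2 fires, +4 burnt)
Step 8: cell (4,0)='F' (+1 fires, +2 burnt)
  -> target ignites at step 8
Step 9: cell (4,0)='.' (+0 fires, +1 burnt)
  fire out at step 9

8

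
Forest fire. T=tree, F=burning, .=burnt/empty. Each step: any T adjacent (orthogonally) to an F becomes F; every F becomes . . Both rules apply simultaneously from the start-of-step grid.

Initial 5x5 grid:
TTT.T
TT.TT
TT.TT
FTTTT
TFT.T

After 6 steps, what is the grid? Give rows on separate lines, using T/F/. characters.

Step 1: 4 trees catch fire, 2 burn out
  TTT.T
  TT.TT
  FT.TT
  .FTTT
  F.F.T
Step 2: 3 trees catch fire, 4 burn out
  TTT.T
  FT.TT
  .F.TT
  ..FTT
  ....T
Step 3: 3 trees catch fire, 3 burn out
  FTT.T
  .F.TT
  ...TT
  ...FT
  ....T
Step 4: 3 trees catch fire, 3 burn out
  .FT.T
  ...TT
  ...FT
  ....F
  ....T
Step 5: 4 trees catch fire, 3 burn out
  ..F.T
  ...FT
  ....F
  .....
  ....F
Step 6: 1 trees catch fire, 4 burn out
  ....T
  ....F
  .....
  .....
  .....

....T
....F
.....
.....
.....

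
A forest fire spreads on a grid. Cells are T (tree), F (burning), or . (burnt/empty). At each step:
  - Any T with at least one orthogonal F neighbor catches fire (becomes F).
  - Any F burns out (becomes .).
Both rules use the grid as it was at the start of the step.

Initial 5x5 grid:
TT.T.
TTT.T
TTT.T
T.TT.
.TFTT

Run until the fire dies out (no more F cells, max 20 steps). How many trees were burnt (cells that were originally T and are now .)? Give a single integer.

Answer: 14

Derivation:
Step 1: +3 fires, +1 burnt (F count now 3)
Step 2: +3 fires, +3 burnt (F count now 3)
Step 3: +2 fires, +3 burnt (F count now 2)
Step 4: +2 fires, +2 burnt (F count now 2)
Step 5: +3 fires, +2 burnt (F count now 3)
Step 6: +1 fires, +3 burnt (F count now 1)
Step 7: +0 fires, +1 burnt (F count now 0)
Fire out after step 7
Initially T: 17, now '.': 22
Total burnt (originally-T cells now '.'): 14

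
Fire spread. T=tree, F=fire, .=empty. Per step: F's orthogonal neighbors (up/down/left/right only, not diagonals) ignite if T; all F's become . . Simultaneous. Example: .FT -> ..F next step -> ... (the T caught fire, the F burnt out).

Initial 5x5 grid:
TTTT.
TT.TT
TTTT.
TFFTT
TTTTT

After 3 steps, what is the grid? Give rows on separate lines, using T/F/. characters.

Step 1: 6 trees catch fire, 2 burn out
  TTTT.
  TT.TT
  TFFT.
  F..FT
  TFFTT
Step 2: 6 trees catch fire, 6 burn out
  TTTT.
  TF.TT
  F..F.
  ....F
  F..FT
Step 3: 4 trees catch fire, 6 burn out
  TFTT.
  F..FT
  .....
  .....
  ....F

TFTT.
F..FT
.....
.....
....F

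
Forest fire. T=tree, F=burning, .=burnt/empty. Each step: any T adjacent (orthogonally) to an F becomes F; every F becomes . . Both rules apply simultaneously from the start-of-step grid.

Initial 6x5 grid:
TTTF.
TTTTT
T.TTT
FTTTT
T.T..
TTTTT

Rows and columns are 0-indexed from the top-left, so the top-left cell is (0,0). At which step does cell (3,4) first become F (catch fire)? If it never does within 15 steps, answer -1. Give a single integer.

Step 1: cell (3,4)='T' (+5 fires, +2 burnt)
Step 2: cell (3,4)='T' (+7 fires, +5 burnt)
Step 3: cell (3,4)='T' (+7 fires, +7 burnt)
Step 4: cell (3,4)='F' (+2 fires, +7 burnt)
  -> target ignites at step 4
Step 5: cell (3,4)='.' (+1 fires, +2 burnt)
Step 6: cell (3,4)='.' (+1 fires, +1 burnt)
Step 7: cell (3,4)='.' (+0 fires, +1 burnt)
  fire out at step 7

4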